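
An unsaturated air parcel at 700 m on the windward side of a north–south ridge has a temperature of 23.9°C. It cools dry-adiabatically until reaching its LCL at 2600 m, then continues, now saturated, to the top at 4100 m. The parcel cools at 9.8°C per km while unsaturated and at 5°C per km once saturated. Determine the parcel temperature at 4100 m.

Dry to 2600 m: -9.8 × 1.9 km = -18.62°C, so T = 5.28°C.
Saturated to 4100 m: -5 × 1.5 km = -7.5°C, so T = -2.22°C.

-2.22°C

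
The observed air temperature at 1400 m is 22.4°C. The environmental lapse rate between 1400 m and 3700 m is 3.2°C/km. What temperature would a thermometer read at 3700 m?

1400–3700 m, environmental: Δz = 2.3 km ⇒ ΔT = -7.36°C; T = 15.04°C

15.04°C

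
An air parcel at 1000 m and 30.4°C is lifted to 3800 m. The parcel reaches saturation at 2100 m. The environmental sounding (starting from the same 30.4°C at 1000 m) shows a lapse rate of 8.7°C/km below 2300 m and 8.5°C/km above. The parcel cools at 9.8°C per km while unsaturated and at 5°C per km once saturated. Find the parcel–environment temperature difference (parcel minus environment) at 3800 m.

+4.78°C (parcel warmer than environment)

Parcel:
  Dry to 2100 m: -9.8 × 1.1 km = -10.78°C, so T = 19.62°C.
  Saturated to 3800 m: -5 × 1.7 km = -8.5°C, so T = 11.12°C.
Environment:
  Environment, lower layer to 2300 m: -8.7 × 1.3 km = -11.31°C, so T = 19.09°C.
  Environment, upper layer to 3800 m: -8.5 × 1.5 km = -12.75°C, so T = 6.34°C.
T_parcel − T_env = 11.12 − 6.34 = +4.78°C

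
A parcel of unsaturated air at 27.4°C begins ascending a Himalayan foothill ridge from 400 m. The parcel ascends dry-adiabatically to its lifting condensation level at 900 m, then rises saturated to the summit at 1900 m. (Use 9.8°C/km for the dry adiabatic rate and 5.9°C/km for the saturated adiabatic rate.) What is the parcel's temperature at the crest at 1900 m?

16.6°C

400–900 m, dry: Δz = 0.5 km ⇒ ΔT = -4.9°C; T = 22.5°C
900–1900 m, saturated: Δz = 1 km ⇒ ΔT = -5.9°C; T = 16.6°C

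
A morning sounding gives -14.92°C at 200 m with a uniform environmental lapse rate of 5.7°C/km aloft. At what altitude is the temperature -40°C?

Height above start = (-14.92 − (-40)) / 5.7 = 4.4 km
Altitude = 200 m + 4400 m = 4600 m

4600 m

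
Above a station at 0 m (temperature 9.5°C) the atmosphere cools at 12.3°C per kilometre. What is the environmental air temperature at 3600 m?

-34.78°C

Environmental to 3600 m: -12.3 × 3.6 km = -44.28°C, so T = -34.78°C.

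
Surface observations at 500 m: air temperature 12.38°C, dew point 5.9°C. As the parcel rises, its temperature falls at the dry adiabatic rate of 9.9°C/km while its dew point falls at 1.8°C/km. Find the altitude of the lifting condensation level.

1300 m

T and T_d converge at 9.9 − 1.8 = 8.1°C per km
Height above start = (12.38 − 5.9) / 8.1 = 0.8 km
LCL altitude = 500 m + 800 m = 1300 m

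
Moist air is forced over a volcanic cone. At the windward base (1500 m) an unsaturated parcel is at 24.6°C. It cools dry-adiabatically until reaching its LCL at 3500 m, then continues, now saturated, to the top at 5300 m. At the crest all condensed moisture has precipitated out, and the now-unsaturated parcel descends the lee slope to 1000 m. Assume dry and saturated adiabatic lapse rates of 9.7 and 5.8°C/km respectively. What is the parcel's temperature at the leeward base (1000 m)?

From 1500 m to 3500 m (dry): cools by 9.7 × 2 = 19.4°C, giving 5.2°C.
From 3500 m to 5300 m (saturated): cools by 5.8 × 1.8 = 10.44°C, giving -5.24°C.
From 5300 m to 1000 m (dry descent): warms by 9.7 × 4.3 = 41.71°C, giving 36.47°C.

36.47°C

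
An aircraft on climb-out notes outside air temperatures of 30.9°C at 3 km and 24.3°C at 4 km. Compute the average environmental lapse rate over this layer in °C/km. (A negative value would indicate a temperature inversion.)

Γ = −ΔT/Δz = (30.9 − 24.3) / (4000 − 3000) m
  = 6.6°C / 1 km = 6.6°C/km

6.6°C/km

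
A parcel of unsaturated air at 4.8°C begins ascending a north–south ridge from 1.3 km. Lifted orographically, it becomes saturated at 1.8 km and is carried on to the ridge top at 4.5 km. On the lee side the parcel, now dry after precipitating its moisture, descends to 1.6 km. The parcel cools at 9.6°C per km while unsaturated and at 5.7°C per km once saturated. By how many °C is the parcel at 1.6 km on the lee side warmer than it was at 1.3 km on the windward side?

From 1300 m to 1800 m (dry): cools by 9.6 × 0.5 = 4.8°C, giving 0°C.
From 1800 m to 4500 m (saturated): cools by 5.7 × 2.7 = 15.39°C, giving -15.39°C.
From 4500 m to 1600 m (dry descent): warms by 9.6 × 2.9 = 27.84°C, giving 12.45°C.
Net change vs windward start: 12.45 − 4.8 = +7.65°C

+7.65°C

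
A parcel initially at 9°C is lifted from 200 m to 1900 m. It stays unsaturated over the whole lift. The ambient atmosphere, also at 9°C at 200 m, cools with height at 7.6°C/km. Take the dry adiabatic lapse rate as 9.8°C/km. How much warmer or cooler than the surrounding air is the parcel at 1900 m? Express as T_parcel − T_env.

Parcel:
  200 → 1900 m (dry, 9.8°C/km): ΔT = -9.8 × 1.7 = -16.66°C → T = -7.66°C
Environment:
  200 → 1900 m (environment, 7.6°C/km): ΔT = -7.6 × 1.7 = -12.92°C → T = -3.92°C
T_parcel − T_env = -7.66 − (-3.92) = -3.74°C

-3.74°C (parcel cooler than environment)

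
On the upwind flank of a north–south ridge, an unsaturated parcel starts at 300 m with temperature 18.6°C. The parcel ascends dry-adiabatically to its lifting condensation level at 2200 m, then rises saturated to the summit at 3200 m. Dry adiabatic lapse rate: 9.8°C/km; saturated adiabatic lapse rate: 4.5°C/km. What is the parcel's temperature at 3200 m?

300–2200 m, dry: Δz = 1.9 km ⇒ ΔT = -18.62°C; T = -0.02°C
2200–3200 m, saturated: Δz = 1 km ⇒ ΔT = -4.5°C; T = -4.52°C

-4.52°C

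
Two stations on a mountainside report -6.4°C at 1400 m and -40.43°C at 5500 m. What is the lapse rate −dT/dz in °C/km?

8.3°C/km

Γ = −ΔT/Δz = (-6.4 − (-40.43)) / (5500 − 1400) m
  = 34.03°C / 4.1 km = 8.3°C/km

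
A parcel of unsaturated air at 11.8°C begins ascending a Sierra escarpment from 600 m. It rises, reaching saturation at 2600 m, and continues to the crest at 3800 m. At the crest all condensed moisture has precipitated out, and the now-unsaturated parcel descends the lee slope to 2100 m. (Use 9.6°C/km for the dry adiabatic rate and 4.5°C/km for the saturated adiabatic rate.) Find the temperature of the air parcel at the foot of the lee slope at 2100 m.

600 → 2600 m (dry, 9.6°C/km): ΔT = -9.6 × 2 = -19.2°C → T = -7.4°C
2600 → 3800 m (saturated, 4.5°C/km): ΔT = -4.5 × 1.2 = -5.4°C → T = -12.8°C
3800 → 2100 m (dry descent, 9.6°C/km): ΔT = +9.6 × 1.7 = +16.32°C → T = 3.52°C

3.52°C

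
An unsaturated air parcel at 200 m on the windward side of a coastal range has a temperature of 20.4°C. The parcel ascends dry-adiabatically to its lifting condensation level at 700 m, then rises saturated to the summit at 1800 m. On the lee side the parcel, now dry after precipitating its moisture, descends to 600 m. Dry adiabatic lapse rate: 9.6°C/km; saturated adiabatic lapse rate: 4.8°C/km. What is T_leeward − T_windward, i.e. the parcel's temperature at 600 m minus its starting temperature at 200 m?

From 200 m to 700 m (dry): cools by 9.6 × 0.5 = 4.8°C, giving 15.6°C.
From 700 m to 1800 m (saturated): cools by 4.8 × 1.1 = 5.28°C, giving 10.32°C.
From 1800 m to 600 m (dry descent): warms by 9.6 × 1.2 = 11.52°C, giving 21.84°C.
Net change vs windward start: 21.84 − 20.4 = +1.44°C

+1.44°C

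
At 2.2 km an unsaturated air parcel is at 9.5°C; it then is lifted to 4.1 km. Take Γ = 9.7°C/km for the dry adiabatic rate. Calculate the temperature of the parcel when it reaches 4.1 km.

Dry adiabatic to 4100 m: -9.7 × 1.9 km = -18.43°C, so T = -8.93°C.

-8.93°C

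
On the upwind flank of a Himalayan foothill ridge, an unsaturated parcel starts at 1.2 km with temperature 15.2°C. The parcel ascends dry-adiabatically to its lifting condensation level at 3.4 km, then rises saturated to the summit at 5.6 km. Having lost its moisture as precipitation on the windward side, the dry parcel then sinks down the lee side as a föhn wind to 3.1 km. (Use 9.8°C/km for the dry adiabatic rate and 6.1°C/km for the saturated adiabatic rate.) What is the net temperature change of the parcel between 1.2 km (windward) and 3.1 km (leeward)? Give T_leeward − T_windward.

-10.48°C

From 1200 m to 3400 m (dry): cools by 9.8 × 2.2 = 21.56°C, giving -6.36°C.
From 3400 m to 5600 m (saturated): cools by 6.1 × 2.2 = 13.42°C, giving -19.78°C.
From 5600 m to 3100 m (dry descent): warms by 9.8 × 2.5 = 24.5°C, giving 4.72°C.
Net change vs windward start: 4.72 − 15.2 = -10.48°C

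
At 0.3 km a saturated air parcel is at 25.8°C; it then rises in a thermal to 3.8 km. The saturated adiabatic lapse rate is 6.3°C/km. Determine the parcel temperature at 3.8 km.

Saturated adiabatic to 3800 m: -6.3 × 3.5 km = -22.05°C, so T = 3.75°C.

3.75°C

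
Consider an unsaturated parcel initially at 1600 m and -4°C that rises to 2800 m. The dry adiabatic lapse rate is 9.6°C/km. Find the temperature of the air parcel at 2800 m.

1600 → 2800 m (dry adiabatic, 9.6°C/km): ΔT = -9.6 × 1.2 = -11.52°C → T = -15.52°C

-15.52°C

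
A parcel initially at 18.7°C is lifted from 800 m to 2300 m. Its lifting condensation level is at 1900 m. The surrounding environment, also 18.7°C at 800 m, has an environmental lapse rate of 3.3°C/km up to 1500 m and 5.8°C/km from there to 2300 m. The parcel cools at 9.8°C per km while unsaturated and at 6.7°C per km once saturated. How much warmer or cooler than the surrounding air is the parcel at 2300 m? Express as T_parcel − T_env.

Parcel:
  Dry to 1900 m: -9.8 × 1.1 km = -10.78°C, so T = 7.92°C.
  Saturated to 2300 m: -6.7 × 0.4 km = -2.68°C, so T = 5.24°C.
Environment:
  Environment, lower layer to 1500 m: -3.3 × 0.7 km = -2.31°C, so T = 16.39°C.
  Environment, upper layer to 2300 m: -5.8 × 0.8 km = -4.64°C, so T = 11.75°C.
T_parcel − T_env = 5.24 − 11.75 = -6.51°C

-6.51°C (parcel cooler than environment)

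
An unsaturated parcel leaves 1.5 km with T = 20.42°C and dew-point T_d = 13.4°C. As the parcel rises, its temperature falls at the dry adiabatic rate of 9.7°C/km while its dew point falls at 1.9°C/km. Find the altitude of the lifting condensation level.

T and T_d converge at 9.7 − 1.9 = 7.8°C per km
Height above start = (20.42 − 13.4) / 7.8 = 0.9 km
LCL altitude = 1500 m + 900 m = 2400 m

2.4 km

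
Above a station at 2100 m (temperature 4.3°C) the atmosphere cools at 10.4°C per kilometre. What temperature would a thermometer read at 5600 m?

-32.1°C

Environmental to 5600 m: -10.4 × 3.5 km = -36.4°C, so T = -32.1°C.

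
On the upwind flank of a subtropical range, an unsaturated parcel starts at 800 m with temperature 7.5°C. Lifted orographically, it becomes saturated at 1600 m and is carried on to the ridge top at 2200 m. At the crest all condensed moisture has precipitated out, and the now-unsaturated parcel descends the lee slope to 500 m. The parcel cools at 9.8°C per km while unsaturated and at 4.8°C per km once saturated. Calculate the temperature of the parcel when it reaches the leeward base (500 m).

13.44°C

From 800 m to 1600 m (dry): cools by 9.8 × 0.8 = 7.84°C, giving -0.34°C.
From 1600 m to 2200 m (saturated): cools by 4.8 × 0.6 = 2.88°C, giving -3.22°C.
From 2200 m to 500 m (dry descent): warms by 9.8 × 1.7 = 16.66°C, giving 13.44°C.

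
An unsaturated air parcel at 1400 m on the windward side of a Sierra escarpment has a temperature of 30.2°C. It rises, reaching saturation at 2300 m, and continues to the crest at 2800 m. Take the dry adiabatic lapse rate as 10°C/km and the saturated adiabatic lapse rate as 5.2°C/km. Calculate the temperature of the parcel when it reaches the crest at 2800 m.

18.6°C

From 1400 m to 2300 m (dry): cools by 10 × 0.9 = 9°C, giving 21.2°C.
From 2300 m to 2800 m (saturated): cools by 5.2 × 0.5 = 2.6°C, giving 18.6°C.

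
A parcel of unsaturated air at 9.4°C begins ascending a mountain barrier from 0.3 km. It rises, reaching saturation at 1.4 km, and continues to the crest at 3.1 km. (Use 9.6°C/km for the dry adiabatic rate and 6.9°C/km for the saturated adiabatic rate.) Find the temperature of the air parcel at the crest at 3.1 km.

300–1400 m, dry: Δz = 1.1 km ⇒ ΔT = -10.56°C; T = -1.16°C
1400–3100 m, saturated: Δz = 1.7 km ⇒ ΔT = -11.73°C; T = -12.89°C

-12.89°C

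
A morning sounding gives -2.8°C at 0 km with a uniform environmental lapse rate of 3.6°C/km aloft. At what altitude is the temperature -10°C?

2 km

Height above start = (-2.8 − (-10)) / 3.6 = 2 km
Altitude = 0 m + 2000 m = 2000 m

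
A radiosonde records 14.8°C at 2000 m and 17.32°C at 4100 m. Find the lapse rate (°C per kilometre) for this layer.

-1.2°C/km

Γ = −ΔT/Δz = (14.8 − 17.32) / (4100 − 2000) m
  = -2.52°C / 2.1 km = -1.2°C/km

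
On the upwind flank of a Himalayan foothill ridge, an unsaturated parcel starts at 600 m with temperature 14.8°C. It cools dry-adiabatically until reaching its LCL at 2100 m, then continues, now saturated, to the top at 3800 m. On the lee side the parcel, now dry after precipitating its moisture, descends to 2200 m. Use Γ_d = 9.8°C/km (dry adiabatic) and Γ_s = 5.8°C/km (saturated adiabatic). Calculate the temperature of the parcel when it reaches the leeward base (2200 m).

5.92°C

600 → 2100 m (dry, 9.8°C/km): ΔT = -9.8 × 1.5 = -14.7°C → T = 0.1°C
2100 → 3800 m (saturated, 5.8°C/km): ΔT = -5.8 × 1.7 = -9.86°C → T = -9.76°C
3800 → 2200 m (dry descent, 9.8°C/km): ΔT = +9.8 × 1.6 = +15.68°C → T = 5.92°C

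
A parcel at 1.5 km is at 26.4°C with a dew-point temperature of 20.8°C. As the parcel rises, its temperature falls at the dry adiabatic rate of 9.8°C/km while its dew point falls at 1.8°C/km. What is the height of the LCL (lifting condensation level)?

2.2 km

T and T_d converge at 9.8 − 1.8 = 8°C per km
Height above start = (26.4 − 20.8) / 8 = 0.7 km
LCL altitude = 1500 m + 700 m = 2200 m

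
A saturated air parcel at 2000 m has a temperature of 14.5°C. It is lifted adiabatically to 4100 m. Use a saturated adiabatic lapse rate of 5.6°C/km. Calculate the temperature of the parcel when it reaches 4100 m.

2000 → 4100 m (saturated adiabatic, 5.6°C/km): ΔT = -5.6 × 2.1 = -11.76°C → T = 2.74°C

2.74°C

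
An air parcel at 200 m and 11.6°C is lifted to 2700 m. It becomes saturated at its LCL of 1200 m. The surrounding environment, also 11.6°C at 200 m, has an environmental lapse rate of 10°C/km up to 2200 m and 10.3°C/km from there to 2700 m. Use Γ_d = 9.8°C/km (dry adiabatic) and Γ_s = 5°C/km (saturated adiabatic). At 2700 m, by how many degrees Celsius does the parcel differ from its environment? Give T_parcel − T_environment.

Parcel:
  200–1200 m, dry: Δz = 1 km ⇒ ΔT = -9.8°C; T = 1.8°C
  1200–2700 m, saturated: Δz = 1.5 km ⇒ ΔT = -7.5°C; T = -5.7°C
Environment:
  200–2200 m, environment, lower layer: Δz = 2 km ⇒ ΔT = -20°C; T = -8.4°C
  2200–2700 m, environment, upper layer: Δz = 0.5 km ⇒ ΔT = -5.15°C; T = -13.55°C
T_parcel − T_env = -5.7 − (-13.55) = +7.85°C

+7.85°C (parcel warmer than environment)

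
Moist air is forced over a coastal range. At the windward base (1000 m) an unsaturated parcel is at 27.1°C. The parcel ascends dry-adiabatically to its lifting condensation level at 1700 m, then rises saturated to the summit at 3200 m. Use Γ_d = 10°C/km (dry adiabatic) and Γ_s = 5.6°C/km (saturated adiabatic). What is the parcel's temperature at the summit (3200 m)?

Dry to 1700 m: -10 × 0.7 km = -7°C, so T = 20.1°C.
Saturated to 3200 m: -5.6 × 1.5 km = -8.4°C, so T = 11.7°C.

11.7°C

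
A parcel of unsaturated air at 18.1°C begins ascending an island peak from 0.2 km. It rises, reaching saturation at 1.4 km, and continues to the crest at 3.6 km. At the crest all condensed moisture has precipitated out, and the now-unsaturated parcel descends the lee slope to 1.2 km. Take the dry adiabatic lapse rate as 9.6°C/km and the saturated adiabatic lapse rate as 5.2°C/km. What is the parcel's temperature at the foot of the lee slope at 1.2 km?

18.18°C

200–1400 m, dry: Δz = 1.2 km ⇒ ΔT = -11.52°C; T = 6.58°C
1400–3600 m, saturated: Δz = 2.2 km ⇒ ΔT = -11.44°C; T = -4.86°C
3600–1200 m, dry descent: Δz = 2.4 km ⇒ ΔT = +23.04°C; T = 18.18°C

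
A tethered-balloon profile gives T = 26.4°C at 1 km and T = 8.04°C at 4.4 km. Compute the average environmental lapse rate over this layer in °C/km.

Γ = −ΔT/Δz = (26.4 − 8.04) / (4400 − 1000) m
  = 18.36°C / 3.4 km = 5.4°C/km

5.4°C/km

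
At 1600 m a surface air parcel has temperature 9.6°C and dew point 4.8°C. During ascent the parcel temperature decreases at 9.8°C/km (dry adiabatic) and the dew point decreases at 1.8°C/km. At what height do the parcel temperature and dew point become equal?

T and T_d converge at 9.8 − 1.8 = 8°C per km
Height above start = (9.6 − 4.8) / 8 = 0.6 km
LCL altitude = 1600 m + 600 m = 2200 m

2200 m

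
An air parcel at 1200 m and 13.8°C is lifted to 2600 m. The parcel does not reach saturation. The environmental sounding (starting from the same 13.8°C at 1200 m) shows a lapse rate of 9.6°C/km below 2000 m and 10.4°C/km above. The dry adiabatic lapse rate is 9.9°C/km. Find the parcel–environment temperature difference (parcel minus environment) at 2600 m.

+0.06°C (parcel warmer than environment)

Parcel:
  1200 → 2600 m (dry, 9.9°C/km): ΔT = -9.9 × 1.4 = -13.86°C → T = -0.06°C
Environment:
  1200 → 2000 m (environment, lower layer, 9.6°C/km): ΔT = -9.6 × 0.8 = -7.68°C → T = 6.12°C
  2000 → 2600 m (environment, upper layer, 10.4°C/km): ΔT = -10.4 × 0.6 = -6.24°C → T = -0.12°C
T_parcel − T_env = -0.06 − (-0.12) = +0.06°C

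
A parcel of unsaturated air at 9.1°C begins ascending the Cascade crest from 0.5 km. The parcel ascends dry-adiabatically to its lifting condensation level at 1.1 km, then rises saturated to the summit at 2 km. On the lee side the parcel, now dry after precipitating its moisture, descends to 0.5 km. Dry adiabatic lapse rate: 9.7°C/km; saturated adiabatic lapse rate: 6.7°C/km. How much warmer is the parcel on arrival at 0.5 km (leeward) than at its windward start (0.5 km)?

+2.7°C

500–1100 m, dry: Δz = 0.6 km ⇒ ΔT = -5.82°C; T = 3.28°C
1100–2000 m, saturated: Δz = 0.9 km ⇒ ΔT = -6.03°C; T = -2.75°C
2000–500 m, dry descent: Δz = 1.5 km ⇒ ΔT = +14.55°C; T = 11.8°C
Net change vs windward start: 11.8 − 9.1 = +2.7°C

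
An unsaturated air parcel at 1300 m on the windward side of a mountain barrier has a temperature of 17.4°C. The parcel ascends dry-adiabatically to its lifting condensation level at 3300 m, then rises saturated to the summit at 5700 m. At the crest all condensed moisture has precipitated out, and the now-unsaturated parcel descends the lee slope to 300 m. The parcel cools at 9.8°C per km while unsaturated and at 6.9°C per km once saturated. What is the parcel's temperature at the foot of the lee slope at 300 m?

1300–3300 m, dry: Δz = 2 km ⇒ ΔT = -19.6°C; T = -2.2°C
3300–5700 m, saturated: Δz = 2.4 km ⇒ ΔT = -16.56°C; T = -18.76°C
5700–300 m, dry descent: Δz = 5.4 km ⇒ ΔT = +52.92°C; T = 34.16°C

34.16°C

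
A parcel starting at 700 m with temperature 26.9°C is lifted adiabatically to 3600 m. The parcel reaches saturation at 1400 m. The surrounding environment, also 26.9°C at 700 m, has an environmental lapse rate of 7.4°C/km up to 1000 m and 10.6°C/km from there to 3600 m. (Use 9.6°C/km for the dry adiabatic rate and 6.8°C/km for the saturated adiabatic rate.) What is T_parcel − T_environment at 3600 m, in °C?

+8.1°C (parcel warmer than environment)

Parcel:
  From 700 m to 1400 m (dry): cools by 9.6 × 0.7 = 6.72°C, giving 20.18°C.
  From 1400 m to 3600 m (saturated): cools by 6.8 × 2.2 = 14.96°C, giving 5.22°C.
Environment:
  From 700 m to 1000 m (environment, lower layer): cools by 7.4 × 0.3 = 2.22°C, giving 24.68°C.
  From 1000 m to 3600 m (environment, upper layer): cools by 10.6 × 2.6 = 27.56°C, giving -2.88°C.
T_parcel − T_env = 5.22 − (-2.88) = +8.1°C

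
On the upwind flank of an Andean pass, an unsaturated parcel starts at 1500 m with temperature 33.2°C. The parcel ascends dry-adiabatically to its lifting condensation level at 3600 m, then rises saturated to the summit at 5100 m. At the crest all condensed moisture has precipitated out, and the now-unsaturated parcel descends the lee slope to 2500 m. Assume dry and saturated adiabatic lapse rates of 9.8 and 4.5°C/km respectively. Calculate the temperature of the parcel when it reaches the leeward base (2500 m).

31.35°C

1500–3600 m, dry: Δz = 2.1 km ⇒ ΔT = -20.58°C; T = 12.62°C
3600–5100 m, saturated: Δz = 1.5 km ⇒ ΔT = -6.75°C; T = 5.87°C
5100–2500 m, dry descent: Δz = 2.6 km ⇒ ΔT = +25.48°C; T = 31.35°C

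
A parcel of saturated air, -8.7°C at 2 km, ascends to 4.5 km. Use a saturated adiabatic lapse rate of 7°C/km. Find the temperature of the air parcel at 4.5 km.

-26.2°C

2000–4500 m, saturated adiabatic: Δz = 2.5 km ⇒ ΔT = -17.5°C; T = -26.2°C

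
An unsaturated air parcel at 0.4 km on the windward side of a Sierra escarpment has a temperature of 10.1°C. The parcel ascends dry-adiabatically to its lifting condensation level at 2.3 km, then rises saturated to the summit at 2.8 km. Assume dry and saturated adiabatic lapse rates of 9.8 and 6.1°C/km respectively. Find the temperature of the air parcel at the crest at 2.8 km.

-11.57°C

Dry to 2300 m: -9.8 × 1.9 km = -18.62°C, so T = -8.52°C.
Saturated to 2800 m: -6.1 × 0.5 km = -3.05°C, so T = -11.57°C.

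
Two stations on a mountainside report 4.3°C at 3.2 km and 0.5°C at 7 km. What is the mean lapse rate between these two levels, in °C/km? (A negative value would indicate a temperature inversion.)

Γ = −ΔT/Δz = (4.3 − 0.5) / (7000 − 3200) m
  = 3.8°C / 3.8 km = 1°C/km

1°C/km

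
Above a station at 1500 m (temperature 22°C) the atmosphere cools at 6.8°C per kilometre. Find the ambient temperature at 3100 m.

1500–3100 m, environmental: Δz = 1.6 km ⇒ ΔT = -10.88°C; T = 11.12°C

11.12°C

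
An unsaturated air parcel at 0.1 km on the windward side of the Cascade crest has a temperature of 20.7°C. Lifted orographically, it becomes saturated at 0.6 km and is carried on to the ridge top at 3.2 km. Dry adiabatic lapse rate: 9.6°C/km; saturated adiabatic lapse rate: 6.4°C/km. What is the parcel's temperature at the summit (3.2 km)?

100–600 m, dry: Δz = 0.5 km ⇒ ΔT = -4.8°C; T = 15.9°C
600–3200 m, saturated: Δz = 2.6 km ⇒ ΔT = -16.64°C; T = -0.74°C

-0.74°C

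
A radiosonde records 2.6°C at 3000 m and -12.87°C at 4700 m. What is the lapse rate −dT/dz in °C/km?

Γ = −ΔT/Δz = (2.6 − (-12.87)) / (4700 − 3000) m
  = 15.47°C / 1.7 km = 9.1°C/km

9.1°C/km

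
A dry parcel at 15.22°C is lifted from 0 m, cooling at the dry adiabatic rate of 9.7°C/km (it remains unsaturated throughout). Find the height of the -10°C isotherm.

2600 m

Height above start = (15.22 − (-10)) / 9.7 = 2.6 km
Altitude = 0 m + 2600 m = 2600 m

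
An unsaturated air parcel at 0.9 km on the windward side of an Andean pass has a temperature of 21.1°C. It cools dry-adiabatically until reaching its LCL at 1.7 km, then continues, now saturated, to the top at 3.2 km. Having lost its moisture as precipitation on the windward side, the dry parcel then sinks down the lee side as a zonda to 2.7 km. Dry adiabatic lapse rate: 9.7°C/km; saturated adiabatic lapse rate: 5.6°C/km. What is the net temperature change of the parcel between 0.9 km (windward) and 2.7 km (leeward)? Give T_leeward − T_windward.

-11.31°C

From 900 m to 1700 m (dry): cools by 9.7 × 0.8 = 7.76°C, giving 13.34°C.
From 1700 m to 3200 m (saturated): cools by 5.6 × 1.5 = 8.4°C, giving 4.94°C.
From 3200 m to 2700 m (dry descent): warms by 9.7 × 0.5 = 4.85°C, giving 9.79°C.
Net change vs windward start: 9.79 − 21.1 = -11.31°C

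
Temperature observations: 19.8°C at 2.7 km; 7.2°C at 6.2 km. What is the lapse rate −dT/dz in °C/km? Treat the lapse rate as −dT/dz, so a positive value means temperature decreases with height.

Γ = −ΔT/Δz = (19.8 − 7.2) / (6200 − 2700) m
  = 12.6°C / 3.5 km = 3.6°C/km

3.6°C/km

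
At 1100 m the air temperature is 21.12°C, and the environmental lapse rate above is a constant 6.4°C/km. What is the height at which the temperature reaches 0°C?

4400 m

Height above start = (21.12 − 0) / 6.4 = 3.3 km
Altitude = 1100 m + 3300 m = 4400 m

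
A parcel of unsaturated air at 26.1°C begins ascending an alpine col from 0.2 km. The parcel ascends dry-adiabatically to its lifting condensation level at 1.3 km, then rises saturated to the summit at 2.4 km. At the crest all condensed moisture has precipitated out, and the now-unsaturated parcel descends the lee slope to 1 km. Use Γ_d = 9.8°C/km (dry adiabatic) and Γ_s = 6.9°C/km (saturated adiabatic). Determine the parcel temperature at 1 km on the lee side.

21.45°C

200 → 1300 m (dry, 9.8°C/km): ΔT = -9.8 × 1.1 = -10.78°C → T = 15.32°C
1300 → 2400 m (saturated, 6.9°C/km): ΔT = -6.9 × 1.1 = -7.59°C → T = 7.73°C
2400 → 1000 m (dry descent, 9.8°C/km): ΔT = +9.8 × 1.4 = +13.72°C → T = 21.45°C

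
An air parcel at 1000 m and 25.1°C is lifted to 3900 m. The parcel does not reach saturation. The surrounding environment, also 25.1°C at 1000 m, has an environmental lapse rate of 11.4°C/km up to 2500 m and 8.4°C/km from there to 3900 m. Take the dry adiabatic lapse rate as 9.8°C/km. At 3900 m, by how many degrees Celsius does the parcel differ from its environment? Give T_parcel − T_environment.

Parcel:
  Dry to 3900 m: -9.8 × 2.9 km = -28.42°C, so T = -3.32°C.
Environment:
  Environment, lower layer to 2500 m: -11.4 × 1.5 km = -17.1°C, so T = 8°C.
  Environment, upper layer to 3900 m: -8.4 × 1.4 km = -11.76°C, so T = -3.76°C.
T_parcel − T_env = -3.32 − (-3.76) = +0.44°C

+0.44°C (parcel warmer than environment)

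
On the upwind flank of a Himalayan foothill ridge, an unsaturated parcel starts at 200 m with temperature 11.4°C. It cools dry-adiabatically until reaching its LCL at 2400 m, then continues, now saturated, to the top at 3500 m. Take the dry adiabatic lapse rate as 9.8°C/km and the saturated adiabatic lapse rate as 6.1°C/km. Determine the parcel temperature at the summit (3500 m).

200 → 2400 m (dry, 9.8°C/km): ΔT = -9.8 × 2.2 = -21.56°C → T = -10.16°C
2400 → 3500 m (saturated, 6.1°C/km): ΔT = -6.1 × 1.1 = -6.71°C → T = -16.87°C

-16.87°C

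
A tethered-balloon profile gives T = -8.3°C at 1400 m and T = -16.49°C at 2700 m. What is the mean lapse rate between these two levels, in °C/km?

6.3°C/km

Γ = −ΔT/Δz = (-8.3 − (-16.49)) / (2700 − 1400) m
  = 8.19°C / 1.3 km = 6.3°C/km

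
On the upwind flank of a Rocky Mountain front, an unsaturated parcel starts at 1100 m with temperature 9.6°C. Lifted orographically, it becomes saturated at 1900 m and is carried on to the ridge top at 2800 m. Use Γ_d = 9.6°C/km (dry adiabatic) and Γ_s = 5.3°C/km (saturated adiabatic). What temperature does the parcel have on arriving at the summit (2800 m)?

-2.85°C

1100–1900 m, dry: Δz = 0.8 km ⇒ ΔT = -7.68°C; T = 1.92°C
1900–2800 m, saturated: Δz = 0.9 km ⇒ ΔT = -4.77°C; T = -2.85°C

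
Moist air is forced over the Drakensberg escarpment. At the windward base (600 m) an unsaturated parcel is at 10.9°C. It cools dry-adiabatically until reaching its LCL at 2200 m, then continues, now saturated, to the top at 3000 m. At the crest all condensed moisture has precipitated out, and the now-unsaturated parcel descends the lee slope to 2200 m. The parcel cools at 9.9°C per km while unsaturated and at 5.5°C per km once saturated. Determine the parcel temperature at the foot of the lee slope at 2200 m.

-1.42°C

600–2200 m, dry: Δz = 1.6 km ⇒ ΔT = -15.84°C; T = -4.94°C
2200–3000 m, saturated: Δz = 0.8 km ⇒ ΔT = -4.4°C; T = -9.34°C
3000–2200 m, dry descent: Δz = 0.8 km ⇒ ΔT = +7.92°C; T = -1.42°C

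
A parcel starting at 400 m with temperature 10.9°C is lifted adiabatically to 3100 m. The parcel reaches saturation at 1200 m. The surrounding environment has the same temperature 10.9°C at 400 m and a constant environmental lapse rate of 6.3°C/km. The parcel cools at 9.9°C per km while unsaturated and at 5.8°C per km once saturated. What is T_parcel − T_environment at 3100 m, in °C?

-1.93°C (parcel cooler than environment)

Parcel:
  400 → 1200 m (dry, 9.9°C/km): ΔT = -9.9 × 0.8 = -7.92°C → T = 2.98°C
  1200 → 3100 m (saturated, 5.8°C/km): ΔT = -5.8 × 1.9 = -11.02°C → T = -8.04°C
Environment:
  400 → 3100 m (environment, 6.3°C/km): ΔT = -6.3 × 2.7 = -17.01°C → T = -6.11°C
T_parcel − T_env = -8.04 − (-6.11) = -1.93°C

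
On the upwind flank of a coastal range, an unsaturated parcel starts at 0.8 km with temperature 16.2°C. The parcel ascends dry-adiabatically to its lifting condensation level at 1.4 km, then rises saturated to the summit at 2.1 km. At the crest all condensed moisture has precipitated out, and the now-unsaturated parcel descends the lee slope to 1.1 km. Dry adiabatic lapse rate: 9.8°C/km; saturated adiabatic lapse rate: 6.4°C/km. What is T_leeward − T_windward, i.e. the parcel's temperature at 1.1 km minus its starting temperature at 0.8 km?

-0.56°C

800–1400 m, dry: Δz = 0.6 km ⇒ ΔT = -5.88°C; T = 10.32°C
1400–2100 m, saturated: Δz = 0.7 km ⇒ ΔT = -4.48°C; T = 5.84°C
2100–1100 m, dry descent: Δz = 1 km ⇒ ΔT = +9.8°C; T = 15.64°C
Net change vs windward start: 15.64 − 16.2 = -0.56°C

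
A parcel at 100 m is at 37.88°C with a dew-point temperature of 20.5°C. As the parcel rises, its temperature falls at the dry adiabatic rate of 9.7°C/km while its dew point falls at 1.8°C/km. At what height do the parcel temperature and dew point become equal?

T and T_d converge at 9.7 − 1.8 = 7.9°C per km
Height above start = (37.88 − 20.5) / 7.9 = 2.2 km
LCL altitude = 100 m + 2200 m = 2300 m

2300 m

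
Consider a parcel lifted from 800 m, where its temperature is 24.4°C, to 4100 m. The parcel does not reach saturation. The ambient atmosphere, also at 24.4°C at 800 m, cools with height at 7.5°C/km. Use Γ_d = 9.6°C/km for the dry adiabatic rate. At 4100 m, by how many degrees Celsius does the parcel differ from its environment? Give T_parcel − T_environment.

-6.93°C (parcel cooler than environment)

Parcel:
  800–4100 m, dry: Δz = 3.3 km ⇒ ΔT = -31.68°C; T = -7.28°C
Environment:
  800–4100 m, environment: Δz = 3.3 km ⇒ ΔT = -24.75°C; T = -0.35°C
T_parcel − T_env = -7.28 − (-0.35) = -6.93°C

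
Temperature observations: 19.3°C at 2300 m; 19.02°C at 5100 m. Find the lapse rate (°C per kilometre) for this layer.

0.1°C/km

Γ = −ΔT/Δz = (19.3 − 19.02) / (5100 − 2300) m
  = 0.28°C / 2.8 km = 0.1°C/km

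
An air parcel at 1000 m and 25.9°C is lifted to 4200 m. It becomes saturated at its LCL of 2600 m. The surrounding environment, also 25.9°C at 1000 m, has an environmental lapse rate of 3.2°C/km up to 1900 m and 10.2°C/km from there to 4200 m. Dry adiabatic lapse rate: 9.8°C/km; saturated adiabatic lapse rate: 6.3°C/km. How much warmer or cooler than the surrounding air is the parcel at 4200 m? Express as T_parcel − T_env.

+0.58°C (parcel warmer than environment)

Parcel:
  1000 → 2600 m (dry, 9.8°C/km): ΔT = -9.8 × 1.6 = -15.68°C → T = 10.22°C
  2600 → 4200 m (saturated, 6.3°C/km): ΔT = -6.3 × 1.6 = -10.08°C → T = 0.14°C
Environment:
  1000 → 1900 m (environment, lower layer, 3.2°C/km): ΔT = -3.2 × 0.9 = -2.88°C → T = 23.02°C
  1900 → 4200 m (environment, upper layer, 10.2°C/km): ΔT = -10.2 × 2.3 = -23.46°C → T = -0.44°C
T_parcel − T_env = 0.14 − (-0.44) = +0.58°C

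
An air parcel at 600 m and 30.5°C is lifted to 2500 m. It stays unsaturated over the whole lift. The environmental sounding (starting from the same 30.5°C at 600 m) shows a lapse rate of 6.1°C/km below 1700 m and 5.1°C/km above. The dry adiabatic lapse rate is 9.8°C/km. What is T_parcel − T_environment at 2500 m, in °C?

-7.83°C (parcel cooler than environment)

Parcel:
  600–2500 m, dry: Δz = 1.9 km ⇒ ΔT = -18.62°C; T = 11.88°C
Environment:
  600–1700 m, environment, lower layer: Δz = 1.1 km ⇒ ΔT = -6.71°C; T = 23.79°C
  1700–2500 m, environment, upper layer: Δz = 0.8 km ⇒ ΔT = -4.08°C; T = 19.71°C
T_parcel − T_env = 11.88 − 19.71 = -7.83°C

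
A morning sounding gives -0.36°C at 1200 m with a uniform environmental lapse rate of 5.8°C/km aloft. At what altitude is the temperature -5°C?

2000 m

Height above start = (-0.36 − (-5)) / 5.8 = 0.8 km
Altitude = 1200 m + 800 m = 2000 m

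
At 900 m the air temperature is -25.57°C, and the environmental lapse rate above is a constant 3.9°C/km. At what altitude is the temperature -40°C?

4600 m

Height above start = (-25.57 − (-40)) / 3.9 = 3.7 km
Altitude = 900 m + 3700 m = 4600 m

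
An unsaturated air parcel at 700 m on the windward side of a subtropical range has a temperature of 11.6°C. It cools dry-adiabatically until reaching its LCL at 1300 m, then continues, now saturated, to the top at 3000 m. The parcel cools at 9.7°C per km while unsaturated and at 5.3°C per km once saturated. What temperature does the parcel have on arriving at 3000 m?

-3.23°C

700–1300 m, dry: Δz = 0.6 km ⇒ ΔT = -5.82°C; T = 5.78°C
1300–3000 m, saturated: Δz = 1.7 km ⇒ ΔT = -9.01°C; T = -3.23°C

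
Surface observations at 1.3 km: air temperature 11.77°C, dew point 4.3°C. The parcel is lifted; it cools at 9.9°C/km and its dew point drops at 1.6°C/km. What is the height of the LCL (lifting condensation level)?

T and T_d converge at 9.9 − 1.6 = 8.3°C per km
Height above start = (11.77 − 4.3) / 8.3 = 0.9 km
LCL altitude = 1300 m + 900 m = 2200 m

2.2 km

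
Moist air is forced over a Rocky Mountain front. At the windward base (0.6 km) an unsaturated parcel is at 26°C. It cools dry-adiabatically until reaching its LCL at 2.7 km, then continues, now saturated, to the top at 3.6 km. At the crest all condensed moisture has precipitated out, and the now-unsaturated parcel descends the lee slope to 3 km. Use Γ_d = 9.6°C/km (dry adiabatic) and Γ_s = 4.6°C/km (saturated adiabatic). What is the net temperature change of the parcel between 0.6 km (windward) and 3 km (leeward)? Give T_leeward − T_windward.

-18.54°C

600 → 2700 m (dry, 9.6°C/km): ΔT = -9.6 × 2.1 = -20.16°C → T = 5.84°C
2700 → 3600 m (saturated, 4.6°C/km): ΔT = -4.6 × 0.9 = -4.14°C → T = 1.7°C
3600 → 3000 m (dry descent, 9.6°C/km): ΔT = +9.6 × 0.6 = +5.76°C → T = 7.46°C
Net change vs windward start: 7.46 − 26 = -18.54°C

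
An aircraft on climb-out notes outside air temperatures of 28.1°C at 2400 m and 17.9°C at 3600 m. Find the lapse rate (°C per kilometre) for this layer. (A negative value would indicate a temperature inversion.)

8.5°C/km

Γ = −ΔT/Δz = (28.1 − 17.9) / (3600 − 2400) m
  = 10.2°C / 1.2 km = 8.5°C/km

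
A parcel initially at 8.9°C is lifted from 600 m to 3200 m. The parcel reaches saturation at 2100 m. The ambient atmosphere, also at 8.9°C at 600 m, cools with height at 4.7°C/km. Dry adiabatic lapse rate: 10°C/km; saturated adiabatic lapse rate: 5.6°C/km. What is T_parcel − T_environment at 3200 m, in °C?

Parcel:
  600–2100 m, dry: Δz = 1.5 km ⇒ ΔT = -15°C; T = -6.1°C
  2100–3200 m, saturated: Δz = 1.1 km ⇒ ΔT = -6.16°C; T = -12.26°C
Environment:
  600–3200 m, environment: Δz = 2.6 km ⇒ ΔT = -12.22°C; T = -3.32°C
T_parcel − T_env = -12.26 − (-3.32) = -8.94°C

-8.94°C (parcel cooler than environment)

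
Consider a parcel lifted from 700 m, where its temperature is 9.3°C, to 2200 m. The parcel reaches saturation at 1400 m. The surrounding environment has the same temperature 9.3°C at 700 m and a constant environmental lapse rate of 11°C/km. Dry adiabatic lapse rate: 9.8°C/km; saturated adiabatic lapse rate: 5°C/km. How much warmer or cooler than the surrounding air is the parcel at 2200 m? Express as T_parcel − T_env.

+5.64°C (parcel warmer than environment)

Parcel:
  Dry to 1400 m: -9.8 × 0.7 km = -6.86°C, so T = 2.44°C.
  Saturated to 2200 m: -5 × 0.8 km = -4°C, so T = -1.56°C.
Environment:
  Environment to 2200 m: -11 × 1.5 km = -16.5°C, so T = -7.2°C.
T_parcel − T_env = -1.56 − (-7.2) = +5.64°C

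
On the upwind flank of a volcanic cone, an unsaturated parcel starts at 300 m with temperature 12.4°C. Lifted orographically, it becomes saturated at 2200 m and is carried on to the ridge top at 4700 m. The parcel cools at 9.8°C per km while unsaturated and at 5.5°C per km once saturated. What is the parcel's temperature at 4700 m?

-19.97°C

Dry to 2200 m: -9.8 × 1.9 km = -18.62°C, so T = -6.22°C.
Saturated to 4700 m: -5.5 × 2.5 km = -13.75°C, so T = -19.97°C.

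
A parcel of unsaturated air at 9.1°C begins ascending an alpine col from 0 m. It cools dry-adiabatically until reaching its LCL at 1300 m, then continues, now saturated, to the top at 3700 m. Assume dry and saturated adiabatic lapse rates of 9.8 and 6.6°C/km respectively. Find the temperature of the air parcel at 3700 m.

From 0 m to 1300 m (dry): cools by 9.8 × 1.3 = 12.74°C, giving -3.64°C.
From 1300 m to 3700 m (saturated): cools by 6.6 × 2.4 = 15.84°C, giving -19.48°C.

-19.48°C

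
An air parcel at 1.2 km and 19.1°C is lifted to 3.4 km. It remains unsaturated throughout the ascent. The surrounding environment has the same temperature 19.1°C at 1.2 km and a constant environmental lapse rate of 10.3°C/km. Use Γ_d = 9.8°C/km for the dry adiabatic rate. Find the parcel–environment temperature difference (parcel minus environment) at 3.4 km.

+1.1°C (parcel warmer than environment)

Parcel:
  From 1200 m to 3400 m (dry): cools by 9.8 × 2.2 = 21.56°C, giving -2.46°C.
Environment:
  From 1200 m to 3400 m (environment): cools by 10.3 × 2.2 = 22.66°C, giving -3.56°C.
T_parcel − T_env = -2.46 − (-3.56) = +1.1°C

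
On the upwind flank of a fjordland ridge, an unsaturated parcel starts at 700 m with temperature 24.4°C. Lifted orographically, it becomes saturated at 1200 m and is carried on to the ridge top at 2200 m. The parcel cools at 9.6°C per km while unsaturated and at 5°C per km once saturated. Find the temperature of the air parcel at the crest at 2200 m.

14.6°C

700 → 1200 m (dry, 9.6°C/km): ΔT = -9.6 × 0.5 = -4.8°C → T = 19.6°C
1200 → 2200 m (saturated, 5°C/km): ΔT = -5 × 1 = -5°C → T = 14.6°C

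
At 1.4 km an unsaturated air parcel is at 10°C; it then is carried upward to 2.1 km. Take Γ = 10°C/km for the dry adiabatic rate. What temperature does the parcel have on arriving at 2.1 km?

3°C

1400 → 2100 m (dry adiabatic, 10°C/km): ΔT = -10 × 0.7 = -7°C → T = 3°C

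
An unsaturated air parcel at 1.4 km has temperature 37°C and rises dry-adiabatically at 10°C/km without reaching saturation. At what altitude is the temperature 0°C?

Height above start = (37 − 0) / 10 = 3.7 km
Altitude = 1400 m + 3700 m = 5100 m

5.1 km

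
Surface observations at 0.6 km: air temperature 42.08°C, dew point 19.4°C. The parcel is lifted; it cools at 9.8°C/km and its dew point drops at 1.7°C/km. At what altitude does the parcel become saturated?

3.4 km

T and T_d converge at 9.8 − 1.7 = 8.1°C per km
Height above start = (42.08 − 19.4) / 8.1 = 2.8 km
LCL altitude = 600 m + 2800 m = 3400 m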